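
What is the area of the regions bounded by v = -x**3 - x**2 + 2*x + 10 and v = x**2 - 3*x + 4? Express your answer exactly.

Set the curves equal: -x**3 - x**2 + 2*x + 10 = x**2 - 3*x + 4, so -x**3 - 2*x**2 + 5*x + 6 = 0, which factors as -(x - 2)*(x + 1)*(x + 3) = 0. The curves meet at x = -3, -1, 2.
On [-3, -1], v = x**2 - 3*x + 4 is on top; that piece has area ∫[-3,-1] (-(-x**3 - 2*x**2 + 5*x + 6)) dx = 16/3.
On [-1, 2], v = -x**3 - x**2 + 2*x + 10 is on top; that piece has area ∫[-1,2] (-x**3 - 2*x**2 + 5*x + 6) dx = 63/4.
Total enclosed area = 16/3 + 63/4 = 253/12.

253/12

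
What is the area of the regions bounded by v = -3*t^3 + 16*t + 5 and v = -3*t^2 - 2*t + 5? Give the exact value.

Set the curves equal: -3*t^3 + 16*t + 5 = -3*t^2 - 2*t + 5, so -3*t^3 + 3*t^2 + 18*t = 0, which factors as -3*t*(t - 3)*(t + 2) = 0. The curves meet at t = -2, 0, 3.
On [-2, 0], v = -3*t^2 - 2*t + 5 is on top; that piece has area ∫[-2,0] (-(-3*t^3 + 3*t^2 + 18*t)) dt = 16.
On [0, 3], v = -3*t^3 + 16*t + 5 is on top; that piece has area ∫[0,3] (-3*t^3 + 3*t^2 + 18*t) dt = 189/4.
Total enclosed area = 16 + 189/4 = 253/4.

253/4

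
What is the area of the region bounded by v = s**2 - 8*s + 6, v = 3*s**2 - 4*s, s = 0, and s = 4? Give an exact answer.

172/3

The difference (s**2 - 8*s + 6) - (3*s**2 - 4*s) = -2*s**2 - 4*s + 6 changes sign at s = 1 inside [0, 4], so split the integral there.
∫[0,1] (-2*s**2 - 4*s + 6) ds = 10/3.
∫[1,4] (-2*s**2 - 4*s + 6) ds = -54; the area of that piece is 54.
Total area = 10/3 + 54 = 172/3.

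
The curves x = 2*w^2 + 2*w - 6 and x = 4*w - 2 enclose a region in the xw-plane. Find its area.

9

Both boundary curves give x as a function of w, so integrate with respect to w. Setting them equal: 2*w^2 - 2*w - 4 = 0, i.e. 2*(w - 2)*(w + 1) = 0, so they meet at w = -1, 2.
For w in [-1, 2], x = 2*w^2 + 2*w - 6 is on the left; area = ∫[-1,2] (-(2*w^2 - 2*w - 4)) dw = 9.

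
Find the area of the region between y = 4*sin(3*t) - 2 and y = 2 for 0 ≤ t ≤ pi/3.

-8/3 + 4*pi/3

On [0, pi/3], (4*sin(3*t) - 2) - (2) = 4*sin(3*t) - 4 is ≤ 0 throughout, so the area is a single integral of |4*sin(3*t) - 4|.
∫[0,pi/3] (4*sin(3*t) - 4) dt = 8/3 - 4*pi/3; the area of that piece is -8/3 + 4*pi/3.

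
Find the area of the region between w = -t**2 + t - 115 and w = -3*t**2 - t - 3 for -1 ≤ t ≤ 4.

1505/3

On [-1, 4], (-t**2 + t - 115) - (-3*t**2 - t - 3) = 2*t**2 + 2*t - 112 is ≤ 0 throughout, so the area is a single integral of |2*t**2 + 2*t - 112|.
∫[-1,4] (2*t**2 + 2*t - 112) dt = -1505/3; the area of that piece is 1505/3.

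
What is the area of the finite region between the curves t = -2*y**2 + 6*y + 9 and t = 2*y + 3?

Both boundary curves give t as a function of y, so integrate with respect to y. Setting them equal: -2*y**2 + 4*y + 6 = 0, i.e. -2*(y - 3)*(y + 1) = 0, so they meet at y = -1, 3.
For y in [-1, 3], t = -2*y**2 + 6*y + 9 is on the right; area = ∫[-1,3] (-2*y**2 + 4*y + 6) dy = 64/3.

64/3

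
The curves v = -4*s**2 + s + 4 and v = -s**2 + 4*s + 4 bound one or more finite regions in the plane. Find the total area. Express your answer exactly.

Set the curves equal: -4*s**2 + s + 4 = -s**2 + 4*s + 4, so -3*s**2 - 3*s = 0, which factors as -3*s*(s + 1) = 0. The curves meet at s = -1, 0.
On [-1, 0], v = -4*s**2 + s + 4 is on top; that piece has area ∫[-1,0] (-3*s**2 - 3*s) ds = 1/2.

1/2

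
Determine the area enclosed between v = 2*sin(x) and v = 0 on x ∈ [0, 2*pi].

8

The difference (2*sin(x)) - (0) = 2*sin(x) changes sign at x = pi inside [0, 2*pi], so split the integral there.
∫[0,pi] (2*sin(x)) dx = 4.
∫[pi,2*pi] (2*sin(x)) dx = -4; the area of that piece is 4.
Total area = 4 + 4 = 8.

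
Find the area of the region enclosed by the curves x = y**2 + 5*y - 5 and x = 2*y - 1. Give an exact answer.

Both boundary curves give x as a function of y, so integrate with respect to y. Setting them equal: y**2 + 3*y - 4 = 0, i.e. (y - 1)*(y + 4) = 0, so they meet at y = -4, 1.
For y in [-4, 1], x = y**2 + 5*y - 5 is on the left; area = ∫[-4,1] (-(y**2 + 3*y - 4)) dy = 125/6.

125/6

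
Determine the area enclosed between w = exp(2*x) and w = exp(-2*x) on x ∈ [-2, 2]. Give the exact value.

-2 + exp(-4) + exp(4)

The difference (exp(2*x)) - (exp(-2*x)) = exp(2*x) - exp(-2*x) changes sign at x = 0 inside [-2, 2], so split the integral there.
∫[-2,0] (exp(2*x) - exp(-2*x)) dx = -exp(4)/2 - exp(-4)/2 + 1; the area of that piece is -1 + exp(-4)/2 + exp(4)/2.
∫[0,2] (exp(2*x) - exp(-2*x)) dx = -1 + exp(-4)/2 + exp(4)/2.
Total area = (-1 + exp(-4)/2 + exp(4)/2) + (-1 + exp(-4)/2 + exp(4)/2) = -2 + exp(-4) + exp(4).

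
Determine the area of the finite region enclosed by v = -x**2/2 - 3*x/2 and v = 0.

Set the curves equal: -x**2/2 - 3*x/2 = 0, so -x**2/2 - 3*x/2 = 0, which factors as -x*(x + 3)/2 = 0. The curves meet at x = -3, 0.
On [-3, 0], v = -x**2/2 - 3*x/2 is on top; that piece has area ∫[-3,0] (-x**2/2 - 3*x/2) dx = 9/4.

9/4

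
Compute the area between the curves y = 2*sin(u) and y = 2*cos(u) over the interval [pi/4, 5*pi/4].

4*sqrt(2)

On [pi/4, 5*pi/4], (2*sin(u)) - (2*cos(u)) = 2*sin(u) - 2*cos(u) is ≥ 0 throughout, so the area is a single integral of |2*sin(u) - 2*cos(u)|.
∫[pi/4,5*pi/4] (2*sin(u) - 2*cos(u)) du = 4*sqrt(2).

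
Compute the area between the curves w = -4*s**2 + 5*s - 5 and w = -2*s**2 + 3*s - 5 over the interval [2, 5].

57

On [2, 5], (-4*s**2 + 5*s - 5) - (-2*s**2 + 3*s - 5) = -2*s**2 + 2*s is ≤ 0 throughout, so the area is a single integral of |-2*s**2 + 2*s|.
∫[2,5] (-2*s**2 + 2*s) ds = -57; the area of that piece is 57.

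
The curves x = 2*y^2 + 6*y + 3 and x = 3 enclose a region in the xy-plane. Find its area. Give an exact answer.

9

Both boundary curves give x as a function of y, so integrate with respect to y. Setting them equal: 2*y^2 + 6*y = 0, i.e. 2*y*(y + 3) = 0, so they meet at y = -3, 0.
For y in [-3, 0], x = 2*y^2 + 6*y + 3 is on the left; area = ∫[-3,0] (-(2*y^2 + 6*y)) dy = 9.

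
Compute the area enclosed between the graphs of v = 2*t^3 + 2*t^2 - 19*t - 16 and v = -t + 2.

296/3

Set the curves equal: 2*t^3 + 2*t^2 - 19*t - 16 = -t + 2, so 2*t^3 + 2*t^2 - 18*t - 18 = 0, which factors as 2*(t - 3)*(t + 1)*(t + 3) = 0. The curves meet at t = -3, -1, 3.
On [-3, -1], v = 2*t^3 + 2*t^2 - 19*t - 16 is on top; that piece has area ∫[-3,-1] (2*t^3 + 2*t^2 - 18*t - 18) dt = 40/3.
On [-1, 3], v = -t + 2 is on top; that piece has area ∫[-1,3] (-(2*t^3 + 2*t^2 - 18*t - 18)) dt = 256/3.
Total enclosed area = 40/3 + 256/3 = 296/3.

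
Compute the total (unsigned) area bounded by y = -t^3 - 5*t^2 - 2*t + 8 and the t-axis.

253/12

The curve meets the t-axis where -t^3 - 5*t^2 - 2*t + 8 = 0, i.e. -(t - 1)*(t + 2)*(t + 4) = 0, at t = -4, -2, 1.
On [-4, -2] the curve lies below the axis; ∫[-4,-2] (-t^3 - 5*t^2 - 2*t + 8) dt = -16/3, giving area 16/3.
On [-2, 1] the curve lies above the axis; ∫[-2,1] (-t^3 - 5*t^2 - 2*t + 8) dt = 63/4, giving area 63/4.
Total area = 16/3 + 63/4 = 253/12.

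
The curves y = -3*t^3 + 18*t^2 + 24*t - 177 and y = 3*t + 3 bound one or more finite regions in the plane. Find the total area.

1551/2

Set the curves equal: -3*t^3 + 18*t^2 + 24*t - 177 = 3*t + 3, so -3*t^3 + 18*t^2 + 21*t - 180 = 0, which factors as -3*(t - 5)*(t - 4)*(t + 3) = 0. The curves meet at t = -3, 4, 5.
On [-3, 4], y = 3*t + 3 is on top; that piece has area ∫[-3,4] (-(-3*t^3 + 18*t^2 + 21*t - 180)) dt = 3087/4.
On [4, 5], y = -3*t^3 + 18*t^2 + 24*t - 177 is on top; that piece has area ∫[4,5] (-3*t^3 + 18*t^2 + 21*t - 180) dt = 15/4.
Total enclosed area = 3087/4 + 15/4 = 1551/2.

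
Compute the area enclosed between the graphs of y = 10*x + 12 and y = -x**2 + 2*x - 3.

4/3

Set the curves equal: 10*x + 12 = -x**2 + 2*x - 3, so x**2 + 8*x + 15 = 0, which factors as (x + 3)*(x + 5) = 0. The curves meet at x = -5, -3.
On [-5, -3], y = -x**2 + 2*x - 3 is on top; that piece has area ∫[-5,-3] (-(x**2 + 8*x + 15)) dx = 4/3.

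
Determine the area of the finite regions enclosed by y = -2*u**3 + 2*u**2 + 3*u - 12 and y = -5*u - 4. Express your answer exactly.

Set the curves equal: -2*u**3 + 2*u**2 + 3*u - 12 = -5*u - 4, so -2*u**3 + 2*u**2 + 8*u - 8 = 0, which factors as -2*(u - 2)*(u - 1)*(u + 2) = 0. The curves meet at u = -2, 1, 2.
On [-2, 1], y = -5*u - 4 is on top; that piece has area ∫[-2,1] (-(-2*u**3 + 2*u**2 + 8*u - 8)) du = 45/2.
On [1, 2], y = -2*u**3 + 2*u**2 + 3*u - 12 is on top; that piece has area ∫[1,2] (-2*u**3 + 2*u**2 + 8*u - 8) du = 7/6.
Total enclosed area = 45/2 + 7/6 = 71/3.

71/3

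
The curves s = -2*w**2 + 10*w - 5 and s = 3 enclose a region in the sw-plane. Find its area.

9

Both boundary curves give s as a function of w, so integrate with respect to w. Setting them equal: -2*w**2 + 10*w - 8 = 0, i.e. -2*(w - 4)*(w - 1) = 0, so they meet at w = 1, 4.
For w in [1, 4], s = -2*w**2 + 10*w - 5 is on the right; area = ∫[1,4] (-2*w**2 + 10*w - 8) dw = 9.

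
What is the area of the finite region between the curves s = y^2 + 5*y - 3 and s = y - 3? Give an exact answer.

32/3

Both boundary curves give s as a function of y, so integrate with respect to y. Setting them equal: y^2 + 4*y = 0, i.e. y*(y + 4) = 0, so they meet at y = -4, 0.
For y in [-4, 0], s = y^2 + 5*y - 3 is on the left; area = ∫[-4,0] (-(y^2 + 4*y)) dy = 32/3.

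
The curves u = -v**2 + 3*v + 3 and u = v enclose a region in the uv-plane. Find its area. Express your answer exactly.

32/3

Both boundary curves give u as a function of v, so integrate with respect to v. Setting them equal: -v**2 + 2*v + 3 = 0, i.e. -(v - 3)*(v + 1) = 0, so they meet at v = -1, 3.
For v in [-1, 3], u = -v**2 + 3*v + 3 is on the right; area = ∫[-1,3] (-v**2 + 2*v + 3) dv = 32/3.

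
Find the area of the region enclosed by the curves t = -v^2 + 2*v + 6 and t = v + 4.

Both boundary curves give t as a function of v, so integrate with respect to v. Setting them equal: -v^2 + v + 2 = 0, i.e. -(v - 2)*(v + 1) = 0, so they meet at v = -1, 2.
For v in [-1, 2], t = -v^2 + 2*v + 6 is on the right; area = ∫[-1,2] (-v^2 + v + 2) dv = 9/2.

9/2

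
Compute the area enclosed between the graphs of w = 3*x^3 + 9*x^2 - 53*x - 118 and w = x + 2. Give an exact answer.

Set the curves equal: 3*x^3 + 9*x^2 - 53*x - 118 = x + 2, so 3*x^3 + 9*x^2 - 54*x - 120 = 0, which factors as 3*(x - 4)*(x + 2)*(x + 5) = 0. The curves meet at x = -5, -2, 4.
On [-5, -2], w = 3*x^3 + 9*x^2 - 53*x - 118 is on top; that piece has area ∫[-5,-2] (3*x^3 + 9*x^2 - 54*x - 120) dx = 405/4.
On [-2, 4], w = x + 2 is on top; that piece has area ∫[-2,4] (-(3*x^3 + 9*x^2 - 54*x - 120)) dx = 648.
Total enclosed area = 405/4 + 648 = 2997/4.

2997/4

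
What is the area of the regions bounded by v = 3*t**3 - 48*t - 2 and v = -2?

384

Set the curves equal: 3*t**3 - 48*t - 2 = -2, so 3*t**3 - 48*t = 0, which factors as 3*t*(t - 4)*(t + 4) = 0. The curves meet at t = -4, 0, 4.
On [-4, 0], v = 3*t**3 - 48*t - 2 is on top; that piece has area ∫[-4,0] (3*t**3 - 48*t) dt = 192.
On [0, 4], v = -2 is on top; that piece has area ∫[0,4] (-(3*t**3 - 48*t)) dt = 192.
Total enclosed area = 192 + 192 = 384.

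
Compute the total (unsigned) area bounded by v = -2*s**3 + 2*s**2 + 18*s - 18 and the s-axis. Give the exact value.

The curve meets the s-axis where -2*s**3 + 2*s**2 + 18*s - 18 = 0, i.e. -2*(s - 3)*(s - 1)*(s + 3) = 0, at s = -3, 1, 3.
On [-3, 1] the curve lies below the axis; ∫[-3,1] (-2*s**3 + 2*s**2 + 18*s - 18) ds = -256/3, giving area 256/3.
On [1, 3] the curve lies above the axis; ∫[1,3] (-2*s**3 + 2*s**2 + 18*s - 18) ds = 40/3, giving area 40/3.
Total area = 256/3 + 40/3 = 296/3.

296/3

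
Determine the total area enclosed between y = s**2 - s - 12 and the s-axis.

The curve meets the s-axis where s**2 - s - 12 = 0, i.e. (s - 4)*(s + 3) = 0, at s = -3, 4.
On [-3, 4] the curve lies below the axis; ∫[-3,4] (s**2 - s - 12) ds = -343/6, giving area 343/6.

343/6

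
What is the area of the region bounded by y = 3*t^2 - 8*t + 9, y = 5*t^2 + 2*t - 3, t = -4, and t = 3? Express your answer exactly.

125

The difference (3*t^2 - 8*t + 9) - (5*t^2 + 2*t - 3) = -2*t^2 - 10*t + 12 changes sign at t = 1 inside [-4, 3], so split the integral there.
∫[-4,1] (-2*t^2 - 10*t + 12) dt = 275/3.
∫[1,3] (-2*t^2 - 10*t + 12) dt = -100/3; the area of that piece is 100/3.
Total area = 275/3 + 100/3 = 125.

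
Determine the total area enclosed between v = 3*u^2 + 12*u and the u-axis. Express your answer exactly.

The curve meets the u-axis where 3*u^2 + 12*u = 0, i.e. 3*u*(u + 4) = 0, at u = -4, 0.
On [-4, 0] the curve lies below the axis; ∫[-4,0] (3*u^2 + 12*u) du = -32, giving area 32.

32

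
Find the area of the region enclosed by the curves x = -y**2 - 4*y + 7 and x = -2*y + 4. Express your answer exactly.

Both boundary curves give x as a function of y, so integrate with respect to y. Setting them equal: -y**2 - 2*y + 3 = 0, i.e. -(y - 1)*(y + 3) = 0, so they meet at y = -3, 1.
For y in [-3, 1], x = -y**2 - 4*y + 7 is on the right; area = ∫[-3,1] (-y**2 - 2*y + 3) dy = 32/3.

32/3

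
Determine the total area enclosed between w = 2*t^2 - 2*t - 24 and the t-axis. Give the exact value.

The curve meets the t-axis where 2*t^2 - 2*t - 24 = 0, i.e. 2*(t - 4)*(t + 3) = 0, at t = -3, 4.
On [-3, 4] the curve lies below the axis; ∫[-3,4] (2*t^2 - 2*t - 24) dt = -343/3, giving area 343/3.

343/3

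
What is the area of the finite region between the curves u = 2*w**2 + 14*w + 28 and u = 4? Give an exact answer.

Both boundary curves give u as a function of w, so integrate with respect to w. Setting them equal: 2*w**2 + 14*w + 24 = 0, i.e. 2*(w + 3)*(w + 4) = 0, so they meet at w = -4, -3.
For w in [-4, -3], u = 2*w**2 + 14*w + 28 is on the left; area = ∫[-4,-3] (-(2*w**2 + 14*w + 24)) dw = 1/3.

1/3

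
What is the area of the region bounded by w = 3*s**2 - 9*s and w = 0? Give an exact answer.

27/2

Set the curves equal: 3*s**2 - 9*s = 0, so 3*s**2 - 9*s = 0, which factors as 3*s*(s - 3) = 0. The curves meet at s = 0, 3.
On [0, 3], w = 0 is on top; that piece has area ∫[0,3] (-(3*s**2 - 9*s)) ds = 27/2.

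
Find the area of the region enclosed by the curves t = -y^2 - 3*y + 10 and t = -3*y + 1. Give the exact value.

36

Both boundary curves give t as a function of y, so integrate with respect to y. Setting them equal: -y^2 + 9 = 0, i.e. -(y - 3)*(y + 3) = 0, so they meet at y = -3, 3.
For y in [-3, 3], t = -y^2 - 3*y + 10 is on the right; area = ∫[-3,3] (-y^2 + 9) dy = 36.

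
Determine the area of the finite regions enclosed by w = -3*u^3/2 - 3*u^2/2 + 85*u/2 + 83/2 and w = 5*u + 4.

Set the curves equal: -3*u^3/2 - 3*u^2/2 + 85*u/2 + 83/2 = 5*u + 4, so -3*u^3/2 - 3*u^2/2 + 75*u/2 + 75/2 = 0, which factors as -3*(u - 5)*(u + 1)*(u + 5)/2 = 0. The curves meet at u = -5, -1, 5.
On [-5, -1], w = 5*u + 4 is on top; that piece has area ∫[-5,-1] (-(-3*u^3/2 - 3*u^2/2 + 75*u/2 + 75/2)) du = 128.
On [-1, 5], w = -3*u^3/2 - 3*u^2/2 + 85*u/2 + 83/2 is on top; that piece has area ∫[-1,5] (-3*u^3/2 - 3*u^2/2 + 75*u/2 + 75/2) du = 378.
Total enclosed area = 128 + 378 = 506.

506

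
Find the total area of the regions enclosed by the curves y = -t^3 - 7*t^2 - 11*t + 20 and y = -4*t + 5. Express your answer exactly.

Set the curves equal: -t^3 - 7*t^2 - 11*t + 20 = -4*t + 5, so -t^3 - 7*t^2 - 7*t + 15 = 0, which factors as -(t - 1)*(t + 3)*(t + 5) = 0. The curves meet at t = -5, -3, 1.
On [-5, -3], y = -4*t + 5 is on top; that piece has area ∫[-5,-3] (-(-t^3 - 7*t^2 - 7*t + 15)) dt = 20/3.
On [-3, 1], y = -t^3 - 7*t^2 - 11*t + 20 is on top; that piece has area ∫[-3,1] (-t^3 - 7*t^2 - 7*t + 15) dt = 128/3.
Total enclosed area = 20/3 + 128/3 = 148/3.

148/3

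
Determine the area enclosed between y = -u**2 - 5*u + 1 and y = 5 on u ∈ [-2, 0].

The difference (-u**2 - 5*u + 1) - (5) = -u**2 - 5*u - 4 changes sign at u = -1 inside [-2, 0], so split the integral there.
∫[-2,-1] (-u**2 - 5*u - 4) du = 7/6.
∫[-1,0] (-u**2 - 5*u - 4) du = -11/6; the area of that piece is 11/6.
Total area = 7/6 + 11/6 = 3.

3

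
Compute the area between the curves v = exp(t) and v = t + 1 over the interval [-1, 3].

On [-1, 3], (exp(t)) - (t + 1) = -t + exp(t) - 1 is ≥ 0 throughout, so the area is a single integral of |-t + exp(t) - 1|.
∫[-1,3] (-t + exp(t) - 1) dt = -8 - exp(-1) + exp(3).

-8 - exp(-1) + exp(3)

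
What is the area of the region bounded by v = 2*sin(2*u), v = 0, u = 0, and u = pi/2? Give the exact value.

On [0, pi/2], (2*sin(2*u)) - (0) = 2*sin(2*u) is ≥ 0 throughout, so the area is a single integral of |2*sin(2*u)|.
∫[0,pi/2] (2*sin(2*u)) du = 2.

2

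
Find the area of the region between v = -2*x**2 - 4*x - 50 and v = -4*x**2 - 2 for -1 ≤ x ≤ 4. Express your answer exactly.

On [-1, 4], (-2*x**2 - 4*x - 50) - (-4*x**2 - 2) = 2*x**2 - 4*x - 48 is ≤ 0 throughout, so the area is a single integral of |2*x**2 - 4*x - 48|.
∫[-1,4] (2*x**2 - 4*x - 48) dx = -680/3; the area of that piece is 680/3.

680/3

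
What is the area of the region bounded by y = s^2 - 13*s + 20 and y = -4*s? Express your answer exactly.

Set the curves equal: s^2 - 13*s + 20 = -4*s, so s^2 - 9*s + 20 = 0, which factors as (s - 5)*(s - 4) = 0. The curves meet at s = 4, 5.
On [4, 5], y = -4*s is on top; that piece has area ∫[4,5] (-(s^2 - 9*s + 20)) ds = 1/6.

1/6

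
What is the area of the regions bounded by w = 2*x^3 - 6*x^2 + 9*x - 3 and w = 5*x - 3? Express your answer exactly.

1

Set the curves equal: 2*x^3 - 6*x^2 + 9*x - 3 = 5*x - 3, so 2*x^3 - 6*x^2 + 4*x = 0, which factors as 2*x*(x - 2)*(x - 1) = 0. The curves meet at x = 0, 1, 2.
On [0, 1], w = 2*x^3 - 6*x^2 + 9*x - 3 is on top; that piece has area ∫[0,1] (2*x^3 - 6*x^2 + 4*x) dx = 1/2.
On [1, 2], w = 5*x - 3 is on top; that piece has area ∫[1,2] (-(2*x^3 - 6*x^2 + 4*x)) dx = 1/2.
Total enclosed area = 1/2 + 1/2 = 1.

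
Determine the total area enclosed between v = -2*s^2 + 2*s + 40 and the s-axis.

The curve meets the s-axis where -2*s^2 + 2*s + 40 = 0, i.e. -2*(s - 5)*(s + 4) = 0, at s = -4, 5.
On [-4, 5] the curve lies above the axis; ∫[-4,5] (-2*s^2 + 2*s + 40) ds = 243, giving area 243.

243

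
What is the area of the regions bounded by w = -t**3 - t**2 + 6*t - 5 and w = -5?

253/12

Set the curves equal: -t**3 - t**2 + 6*t - 5 = -5, so -t**3 - t**2 + 6*t = 0, which factors as -t*(t - 2)*(t + 3) = 0. The curves meet at t = -3, 0, 2.
On [-3, 0], w = -5 is on top; that piece has area ∫[-3,0] (-(-t**3 - t**2 + 6*t)) dt = 63/4.
On [0, 2], w = -t**3 - t**2 + 6*t - 5 is on top; that piece has area ∫[0,2] (-t**3 - t**2 + 6*t) dt = 16/3.
Total enclosed area = 63/4 + 16/3 = 253/12.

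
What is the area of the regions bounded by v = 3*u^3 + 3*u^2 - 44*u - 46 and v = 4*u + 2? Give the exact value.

Set the curves equal: 3*u^3 + 3*u^2 - 44*u - 46 = 4*u + 2, so 3*u^3 + 3*u^2 - 48*u - 48 = 0, which factors as 3*(u - 4)*(u + 1)*(u + 4) = 0. The curves meet at u = -4, -1, 4.
On [-4, -1], v = 3*u^3 + 3*u^2 - 44*u - 46 is on top; that piece has area ∫[-4,-1] (3*u^3 + 3*u^2 - 48*u - 48) du = 351/4.
On [-1, 4], v = 4*u + 2 is on top; that piece has area ∫[-1,4] (-(3*u^3 + 3*u^2 - 48*u - 48)) du = 1375/4.
Total enclosed area = 351/4 + 1375/4 = 863/2.

863/2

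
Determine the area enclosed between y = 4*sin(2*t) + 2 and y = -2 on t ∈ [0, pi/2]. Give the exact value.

4 + 2*pi

On [0, pi/2], (4*sin(2*t) + 2) - (-2) = 4*sin(2*t) + 4 is ≥ 0 throughout, so the area is a single integral of |4*sin(2*t) + 4|.
∫[0,pi/2] (4*sin(2*t) + 4) dt = 4 + 2*pi.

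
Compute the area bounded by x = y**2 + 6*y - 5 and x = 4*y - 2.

32/3

Both boundary curves give x as a function of y, so integrate with respect to y. Setting them equal: y**2 + 2*y - 3 = 0, i.e. (y - 1)*(y + 3) = 0, so they meet at y = -3, 1.
For y in [-3, 1], x = y**2 + 6*y - 5 is on the left; area = ∫[-3,1] (-(y**2 + 2*y - 3)) dy = 32/3.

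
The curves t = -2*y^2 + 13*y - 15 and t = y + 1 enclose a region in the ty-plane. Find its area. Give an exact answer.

8/3

Both boundary curves give t as a function of y, so integrate with respect to y. Setting them equal: -2*y^2 + 12*y - 16 = 0, i.e. -2*(y - 4)*(y - 2) = 0, so they meet at y = 2, 4.
For y in [2, 4], t = -2*y^2 + 13*y - 15 is on the right; area = ∫[2,4] (-2*y^2 + 12*y - 16) dy = 8/3.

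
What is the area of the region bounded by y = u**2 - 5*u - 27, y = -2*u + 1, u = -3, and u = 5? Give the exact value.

592/3

On [-3, 5], (u**2 - 5*u - 27) - (-2*u + 1) = u**2 - 3*u - 28 is ≤ 0 throughout, so the area is a single integral of |u**2 - 3*u - 28|.
∫[-3,5] (u**2 - 3*u - 28) du = -592/3; the area of that piece is 592/3.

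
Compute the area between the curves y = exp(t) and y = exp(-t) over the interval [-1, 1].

-4 + 2*exp(-1) + 2*exp(1)

The difference (exp(t)) - (exp(-t)) = exp(t) - exp(-t) changes sign at t = 0 inside [-1, 1], so split the integral there.
∫[-1,0] (exp(t) - exp(-t)) dt = -exp(1) - exp(-1) + 2; the area of that piece is -2 + exp(-1) + exp(1).
∫[0,1] (exp(t) - exp(-t)) dt = -2 + exp(-1) + exp(1).
Total area = (-2 + exp(-1) + exp(1)) + (-2 + exp(-1) + exp(1)) = -4 + 2*exp(-1) + 2*exp(1).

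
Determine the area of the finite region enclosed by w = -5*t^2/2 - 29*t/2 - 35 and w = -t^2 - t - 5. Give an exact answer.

1/4

Set the curves equal: -5*t^2/2 - 29*t/2 - 35 = -t^2 - t - 5, so -3*t^2/2 - 27*t/2 - 30 = 0, which factors as -3*(t + 4)*(t + 5)/2 = 0. The curves meet at t = -5, -4.
On [-5, -4], w = -5*t^2/2 - 29*t/2 - 35 is on top; that piece has area ∫[-5,-4] (-3*t^2/2 - 27*t/2 - 30) dt = 1/4.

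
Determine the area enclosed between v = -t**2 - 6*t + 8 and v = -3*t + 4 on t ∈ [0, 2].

The difference (-t**2 - 6*t + 8) - (-3*t + 4) = -t**2 - 3*t + 4 changes sign at t = 1 inside [0, 2], so split the integral there.
∫[0,1] (-t**2 - 3*t + 4) dt = 13/6.
∫[1,2] (-t**2 - 3*t + 4) dt = -17/6; the area of that piece is 17/6.
Total area = 13/6 + 17/6 = 5.

5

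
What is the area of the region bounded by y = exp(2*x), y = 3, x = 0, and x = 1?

The difference (exp(2*x)) - (3) = exp(2*x) - 3 changes sign at x = log(3)/2 inside [0, 1], so split the integral there.
∫[0,log(3)/2] (exp(2*x) - 3) dx = 1 - 3*log(3)/2; the area of that piece is -1 + 3*log(3)/2.
∫[log(3)/2,1] (exp(2*x) - 3) dx = -9/2 + 3*log(3)/2 + exp(2)/2.
Total area = (-1 + 3*log(3)/2) + (-9/2 + 3*log(3)/2 + exp(2)/2) = -11/2 + 3*log(3) + exp(2)/2.

-11/2 + 3*log(3) + exp(2)/2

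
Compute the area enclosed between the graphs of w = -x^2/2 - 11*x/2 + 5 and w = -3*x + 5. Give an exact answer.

Set the curves equal: -x^2/2 - 11*x/2 + 5 = -3*x + 5, so -x^2/2 - 5*x/2 = 0, which factors as -x*(x + 5)/2 = 0. The curves meet at x = -5, 0.
On [-5, 0], w = -x^2/2 - 11*x/2 + 5 is on top; that piece has area ∫[-5,0] (-x^2/2 - 5*x/2) dx = 125/12.

125/12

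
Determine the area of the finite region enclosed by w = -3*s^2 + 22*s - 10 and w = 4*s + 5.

Set the curves equal: -3*s^2 + 22*s - 10 = 4*s + 5, so -3*s^2 + 18*s - 15 = 0, which factors as -3*(s - 5)*(s - 1) = 0. The curves meet at s = 1, 5.
On [1, 5], w = -3*s^2 + 22*s - 10 is on top; that piece has area ∫[1,5] (-3*s^2 + 18*s - 15) ds = 32.

32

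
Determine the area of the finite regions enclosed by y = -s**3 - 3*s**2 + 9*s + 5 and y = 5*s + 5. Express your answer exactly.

131/4

Set the curves equal: -s**3 - 3*s**2 + 9*s + 5 = 5*s + 5, so -s**3 - 3*s**2 + 4*s = 0, which factors as -s*(s - 1)*(s + 4) = 0. The curves meet at s = -4, 0, 1.
On [-4, 0], y = 5*s + 5 is on top; that piece has area ∫[-4,0] (-(-s**3 - 3*s**2 + 4*s)) ds = 32.
On [0, 1], y = -s**3 - 3*s**2 + 9*s + 5 is on top; that piece has area ∫[0,1] (-s**3 - 3*s**2 + 4*s) ds = 3/4.
Total enclosed area = 32 + 3/4 = 131/4.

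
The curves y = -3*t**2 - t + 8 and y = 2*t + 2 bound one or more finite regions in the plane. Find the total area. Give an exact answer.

Set the curves equal: -3*t**2 - t + 8 = 2*t + 2, so -3*t**2 - 3*t + 6 = 0, which factors as -3*(t - 1)*(t + 2) = 0. The curves meet at t = -2, 1.
On [-2, 1], y = -3*t**2 - t + 8 is on top; that piece has area ∫[-2,1] (-3*t**2 - 3*t + 6) dt = 27/2.

27/2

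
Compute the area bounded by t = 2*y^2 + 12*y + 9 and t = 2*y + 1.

Both boundary curves give t as a function of y, so integrate with respect to y. Setting them equal: 2*y^2 + 10*y + 8 = 0, i.e. 2*(y + 1)*(y + 4) = 0, so they meet at y = -4, -1.
For y in [-4, -1], t = 2*y^2 + 12*y + 9 is on the left; area = ∫[-4,-1] (-(2*y^2 + 10*y + 8)) dy = 9.

9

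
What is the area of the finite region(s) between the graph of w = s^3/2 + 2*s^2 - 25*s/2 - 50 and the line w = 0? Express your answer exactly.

The curve meets the s-axis where s^3/2 + 2*s^2 - 25*s/2 - 50 = 0, i.e. (s - 5)*(s + 4)*(s + 5)/2 = 0, at s = -5, -4, 5.
On [-5, -4] the curve lies above the axis; ∫[-5,-4] (s^3/2 + 2*s^2 - 25*s/2 - 50) ds = 19/24, giving area 19/24.
On [-4, 5] the curve lies below the axis; ∫[-4,5] (s^3/2 + 2*s^2 - 25*s/2 - 50) ds = -2673/8, giving area 2673/8.
Total area = 19/24 + 2673/8 = 4019/12.

4019/12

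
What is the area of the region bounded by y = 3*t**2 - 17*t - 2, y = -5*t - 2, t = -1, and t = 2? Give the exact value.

23

The difference (3*t**2 - 17*t - 2) - (-5*t - 2) = 3*t**2 - 12*t changes sign at t = 0 inside [-1, 2], so split the integral there.
∫[-1,0] (3*t**2 - 12*t) dt = 7.
∫[0,2] (3*t**2 - 12*t) dt = -16; the area of that piece is 16.
Total area = 7 + 16 = 23.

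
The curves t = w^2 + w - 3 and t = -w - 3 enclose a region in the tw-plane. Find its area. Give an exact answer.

4/3

Both boundary curves give t as a function of w, so integrate with respect to w. Setting them equal: w^2 + 2*w = 0, i.e. w*(w + 2) = 0, so they meet at w = -2, 0.
For w in [-2, 0], t = w^2 + w - 3 is on the left; area = ∫[-2,0] (-(w^2 + 2*w)) dw = 4/3.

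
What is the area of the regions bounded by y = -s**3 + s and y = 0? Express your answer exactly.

Set the curves equal: -s**3 + s = 0, so -s**3 + s = 0, which factors as -s*(s - 1)*(s + 1) = 0. The curves meet at s = -1, 0, 1.
On [-1, 0], y = 0 is on top; that piece has area ∫[-1,0] (-(-s**3 + s)) ds = 1/4.
On [0, 1], y = -s**3 + s is on top; that piece has area ∫[0,1] (-s**3 + s) ds = 1/4.
Total enclosed area = 1/4 + 1/4 = 1/2.

1/2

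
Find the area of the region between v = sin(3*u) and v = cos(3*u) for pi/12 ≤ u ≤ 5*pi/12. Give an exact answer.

2*sqrt(2)/3

On [pi/12, 5*pi/12], (sin(3*u)) - (cos(3*u)) = sin(3*u) - cos(3*u) is ≥ 0 throughout, so the area is a single integral of |sin(3*u) - cos(3*u)|.
∫[pi/12,5*pi/12] (sin(3*u) - cos(3*u)) du = 2*sqrt(2)/3.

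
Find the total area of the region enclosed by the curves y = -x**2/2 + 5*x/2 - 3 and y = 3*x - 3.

Set the curves equal: -x**2/2 + 5*x/2 - 3 = 3*x - 3, so -x**2/2 - x/2 = 0, which factors as -x*(x + 1)/2 = 0. The curves meet at x = -1, 0.
On [-1, 0], y = -x**2/2 + 5*x/2 - 3 is on top; that piece has area ∫[-1,0] (-x**2/2 - x/2) dx = 1/12.

1/12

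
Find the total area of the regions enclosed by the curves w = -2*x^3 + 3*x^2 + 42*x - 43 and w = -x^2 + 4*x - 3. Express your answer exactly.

Set the curves equal: -2*x^3 + 3*x^2 + 42*x - 43 = -x^2 + 4*x - 3, so -2*x^3 + 4*x^2 + 38*x - 40 = 0, which factors as -2*(x - 5)*(x - 1)*(x + 4) = 0. The curves meet at x = -4, 1, 5.
On [-4, 1], w = -x^2 + 4*x - 3 is on top; that piece has area ∫[-4,1] (-(-2*x^3 + 4*x^2 + 38*x - 40)) dx = 1625/6.
On [1, 5], w = -2*x^3 + 3*x^2 + 42*x - 43 is on top; that piece has area ∫[1,5] (-2*x^3 + 4*x^2 + 38*x - 40) dx = 448/3.
Total enclosed area = 1625/6 + 448/3 = 2521/6.

2521/6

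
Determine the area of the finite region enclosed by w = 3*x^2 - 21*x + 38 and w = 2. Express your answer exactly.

Set the curves equal: 3*x^2 - 21*x + 38 = 2, so 3*x^2 - 21*x + 36 = 0, which factors as 3*(x - 4)*(x - 3) = 0. The curves meet at x = 3, 4.
On [3, 4], w = 2 is on top; that piece has area ∫[3,4] (-(3*x^2 - 21*x + 36)) dx = 1/2.

1/2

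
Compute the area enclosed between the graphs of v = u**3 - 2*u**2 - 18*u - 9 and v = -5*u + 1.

Set the curves equal: u**3 - 2*u**2 - 18*u - 9 = -5*u + 1, so u**3 - 2*u**2 - 13*u - 10 = 0, which factors as (u - 5)*(u + 1)*(u + 2) = 0. The curves meet at u = -2, -1, 5.
On [-2, -1], v = u**3 - 2*u**2 - 18*u - 9 is on top; that piece has area ∫[-2,-1] (u**3 - 2*u**2 - 13*u - 10) du = 13/12.
On [-1, 5], v = -5*u + 1 is on top; that piece has area ∫[-1,5] (-(u**3 - 2*u**2 - 13*u - 10)) du = 144.
Total enclosed area = 13/12 + 144 = 1741/12.

1741/12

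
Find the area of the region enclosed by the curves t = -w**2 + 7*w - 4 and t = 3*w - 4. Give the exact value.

Both boundary curves give t as a function of w, so integrate with respect to w. Setting them equal: -w**2 + 4*w = 0, i.e. -w*(w - 4) = 0, so they meet at w = 0, 4.
For w in [0, 4], t = -w**2 + 7*w - 4 is on the right; area = ∫[0,4] (-w**2 + 4*w) dw = 32/3.

32/3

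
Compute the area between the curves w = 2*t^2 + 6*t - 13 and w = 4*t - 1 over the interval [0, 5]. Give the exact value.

The difference (2*t^2 + 6*t - 13) - (4*t - 1) = 2*t^2 + 2*t - 12 changes sign at t = 2 inside [0, 5], so split the integral there.
∫[0,2] (2*t^2 + 2*t - 12) dt = -44/3; the area of that piece is 44/3.
∫[2,5] (2*t^2 + 2*t - 12) dt = 63.
Total area = 44/3 + 63 = 233/3.

233/3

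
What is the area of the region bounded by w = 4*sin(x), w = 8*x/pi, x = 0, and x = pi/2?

4 - pi

On [0, pi/2], (4*sin(x)) - (8*x/pi) = -8*x/pi + 4*sin(x) is ≥ 0 throughout, so the area is a single integral of |-8*x/pi + 4*sin(x)|.
∫[0,pi/2] (-8*x/pi + 4*sin(x)) dx = 4 - pi.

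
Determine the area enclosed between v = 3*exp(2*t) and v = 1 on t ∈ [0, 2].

On [0, 2], (3*exp(2*t)) - (1) = 3*exp(2*t) - 1 is ≥ 0 throughout, so the area is a single integral of |3*exp(2*t) - 1|.
∫[0,2] (3*exp(2*t) - 1) dt = -7/2 + 3*exp(4)/2.

-7/2 + 3*exp(4)/2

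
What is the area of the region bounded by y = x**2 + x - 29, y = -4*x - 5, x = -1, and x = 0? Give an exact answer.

On [-1, 0], (x**2 + x - 29) - (-4*x - 5) = x**2 + 5*x - 24 is ≤ 0 throughout, so the area is a single integral of |x**2 + 5*x - 24|.
∫[-1,0] (x**2 + 5*x - 24) dx = -157/6; the area of that piece is 157/6.

157/6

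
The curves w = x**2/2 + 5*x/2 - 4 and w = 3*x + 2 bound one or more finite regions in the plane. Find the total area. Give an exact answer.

343/12

Set the curves equal: x**2/2 + 5*x/2 - 4 = 3*x + 2, so x**2/2 - x/2 - 6 = 0, which factors as (x - 4)*(x + 3)/2 = 0. The curves meet at x = -3, 4.
On [-3, 4], w = 3*x + 2 is on top; that piece has area ∫[-3,4] (-(x**2/2 - x/2 - 6)) dx = 343/12.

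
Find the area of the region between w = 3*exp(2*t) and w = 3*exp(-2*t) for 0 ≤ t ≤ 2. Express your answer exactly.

On [0, 2], (3*exp(2*t)) - (3*exp(-2*t)) = 3*exp(2*t) - 3*exp(-2*t) is ≥ 0 throughout, so the area is a single integral of |3*exp(2*t) - 3*exp(-2*t)|.
∫[0,2] (3*exp(2*t) - 3*exp(-2*t)) dt = -3 + 3*exp(-4)/2 + 3*exp(4)/2.

-3 + 3*exp(-4)/2 + 3*exp(4)/2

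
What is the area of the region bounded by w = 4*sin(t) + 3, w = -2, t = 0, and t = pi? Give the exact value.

8 + 5*pi

On [0, pi], (4*sin(t) + 3) - (-2) = 4*sin(t) + 5 is ≥ 0 throughout, so the area is a single integral of |4*sin(t) + 5|.
∫[0,pi] (4*sin(t) + 5) dt = 8 + 5*pi.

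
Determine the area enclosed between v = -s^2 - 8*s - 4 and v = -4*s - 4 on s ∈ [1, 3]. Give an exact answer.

On [1, 3], (-s^2 - 8*s - 4) - (-4*s - 4) = -s^2 - 4*s is ≤ 0 throughout, so the area is a single integral of |-s^2 - 4*s|.
∫[1,3] (-s^2 - 4*s) ds = -74/3; the area of that piece is 74/3.

74/3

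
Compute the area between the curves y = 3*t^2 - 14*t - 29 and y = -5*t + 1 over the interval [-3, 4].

347/2

The difference (3*t^2 - 14*t - 29) - (-5*t + 1) = 3*t^2 - 9*t - 30 changes sign at t = -2 inside [-3, 4], so split the integral there.
∫[-3,-2] (3*t^2 - 9*t - 30) dt = 23/2.
∫[-2,4] (3*t^2 - 9*t - 30) dt = -162; the area of that piece is 162.
Total area = 23/2 + 162 = 347/2.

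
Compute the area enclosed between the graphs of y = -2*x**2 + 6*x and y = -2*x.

Set the curves equal: -2*x**2 + 6*x = -2*x, so -2*x**2 + 8*x = 0, which factors as -2*x*(x - 4) = 0. The curves meet at x = 0, 4.
On [0, 4], y = -2*x**2 + 6*x is on top; that piece has area ∫[0,4] (-2*x**2 + 8*x) dx = 64/3.

64/3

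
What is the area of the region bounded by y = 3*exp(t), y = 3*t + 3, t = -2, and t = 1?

-9/2 - 3*exp(-2) + 3*exp(1)

On [-2, 1], (3*exp(t)) - (3*t + 3) = -3*t + 3*exp(t) - 3 is ≥ 0 throughout, so the area is a single integral of |-3*t + 3*exp(t) - 3|.
∫[-2,1] (-3*t + 3*exp(t) - 3) dt = -9/2 - 3*exp(-2) + 3*exp(1).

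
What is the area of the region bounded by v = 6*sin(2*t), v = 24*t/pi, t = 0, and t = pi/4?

3 - 3*pi/4

On [0, pi/4], (6*sin(2*t)) - (24*t/pi) = -24*t/pi + 6*sin(2*t) is ≥ 0 throughout, so the area is a single integral of |-24*t/pi + 6*sin(2*t)|.
∫[0,pi/4] (-24*t/pi + 6*sin(2*t)) dt = 3 - 3*pi/4.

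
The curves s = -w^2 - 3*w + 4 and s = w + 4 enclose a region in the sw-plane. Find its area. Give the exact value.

Both boundary curves give s as a function of w, so integrate with respect to w. Setting them equal: -w^2 - 4*w = 0, i.e. -w*(w + 4) = 0, so they meet at w = -4, 0.
For w in [-4, 0], s = -w^2 - 3*w + 4 is on the right; area = ∫[-4,0] (-w^2 - 4*w) dw = 32/3.

32/3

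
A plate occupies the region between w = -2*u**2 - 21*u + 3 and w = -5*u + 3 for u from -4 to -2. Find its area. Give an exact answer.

176/3

On [-4, -2], (-2*u**2 - 21*u + 3) - (-5*u + 3) = -2*u**2 - 16*u is ≥ 0 throughout, so the area is a single integral of |-2*u**2 - 16*u|.
∫[-4,-2] (-2*u**2 - 16*u) du = 176/3.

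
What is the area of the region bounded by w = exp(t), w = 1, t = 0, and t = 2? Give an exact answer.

-3 + exp(2)

On [0, 2], (exp(t)) - (1) = exp(t) - 1 is ≥ 0 throughout, so the area is a single integral of |exp(t) - 1|.
∫[0,2] (exp(t) - 1) dt = -3 + exp(2).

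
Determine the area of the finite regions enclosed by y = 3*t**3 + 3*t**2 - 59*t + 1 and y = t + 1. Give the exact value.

2521/4

Set the curves equal: 3*t**3 + 3*t**2 - 59*t + 1 = t + 1, so 3*t**3 + 3*t**2 - 60*t = 0, which factors as 3*t*(t - 4)*(t + 5) = 0. The curves meet at t = -5, 0, 4.
On [-5, 0], y = 3*t**3 + 3*t**2 - 59*t + 1 is on top; that piece has area ∫[-5,0] (3*t**3 + 3*t**2 - 60*t) dt = 1625/4.
On [0, 4], y = t + 1 is on top; that piece has area ∫[0,4] (-(3*t**3 + 3*t**2 - 60*t)) dt = 224.
Total enclosed area = 1625/4 + 224 = 2521/4.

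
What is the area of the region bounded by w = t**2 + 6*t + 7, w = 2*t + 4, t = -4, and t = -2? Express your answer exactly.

The difference (t**2 + 6*t + 7) - (2*t + 4) = t**2 + 4*t + 3 changes sign at t = -3 inside [-4, -2], so split the integral there.
∫[-4,-3] (t**2 + 4*t + 3) dt = 4/3.
∫[-3,-2] (t**2 + 4*t + 3) dt = -2/3; the area of that piece is 2/3.
Total area = 4/3 + 2/3 = 2.

2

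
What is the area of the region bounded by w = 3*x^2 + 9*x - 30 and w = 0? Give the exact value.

Set the curves equal: 3*x^2 + 9*x - 30 = 0, so 3*x^2 + 9*x - 30 = 0, which factors as 3*(x - 2)*(x + 5) = 0. The curves meet at x = -5, 2.
On [-5, 2], w = 0 is on top; that piece has area ∫[-5,2] (-(3*x^2 + 9*x - 30)) dx = 343/2.

343/2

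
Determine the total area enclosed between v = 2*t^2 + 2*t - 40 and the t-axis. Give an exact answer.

243

The curve meets the t-axis where 2*t^2 + 2*t - 40 = 0, i.e. 2*(t - 4)*(t + 5) = 0, at t = -5, 4.
On [-5, 4] the curve lies below the axis; ∫[-5,4] (2*t^2 + 2*t - 40) dt = -243, giving area 243.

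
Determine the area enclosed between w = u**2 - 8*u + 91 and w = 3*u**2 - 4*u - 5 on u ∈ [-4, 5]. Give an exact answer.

720

On [-4, 5], (u**2 - 8*u + 91) - (3*u**2 - 4*u - 5) = -2*u**2 - 4*u + 96 is ≥ 0 throughout, so the area is a single integral of |-2*u**2 - 4*u + 96|.
∫[-4,5] (-2*u**2 - 4*u + 96) du = 720.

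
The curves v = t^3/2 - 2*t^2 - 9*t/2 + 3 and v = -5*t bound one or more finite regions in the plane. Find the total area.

Set the curves equal: t^3/2 - 2*t^2 - 9*t/2 + 3 = -5*t, so t^3/2 - 2*t^2 + t/2 + 3 = 0, which factors as (t - 3)*(t - 2)*(t + 1)/2 = 0. The curves meet at t = -1, 2, 3.
On [-1, 2], v = t^3/2 - 2*t^2 - 9*t/2 + 3 is on top; that piece has area ∫[-1,2] (t^3/2 - 2*t^2 + t/2 + 3) dt = 45/8.
On [2, 3], v = -5*t is on top; that piece has area ∫[2,3] (-(t^3/2 - 2*t^2 + t/2 + 3)) dt = 7/24.
Total enclosed area = 45/8 + 7/24 = 71/12.

71/12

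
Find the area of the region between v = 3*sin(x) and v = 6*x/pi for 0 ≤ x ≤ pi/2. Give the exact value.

On [0, pi/2], (3*sin(x)) - (6*x/pi) = -6*x/pi + 3*sin(x) is ≥ 0 throughout, so the area is a single integral of |-6*x/pi + 3*sin(x)|.
∫[0,pi/2] (-6*x/pi + 3*sin(x)) dx = 3 - 3*pi/4.

3 - 3*pi/4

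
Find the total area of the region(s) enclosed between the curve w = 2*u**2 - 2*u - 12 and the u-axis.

125/3

The curve meets the u-axis where 2*u**2 - 2*u - 12 = 0, i.e. 2*(u - 3)*(u + 2) = 0, at u = -2, 3.
On [-2, 3] the curve lies below the axis; ∫[-2,3] (2*u**2 - 2*u - 12) du = -125/3, giving area 125/3.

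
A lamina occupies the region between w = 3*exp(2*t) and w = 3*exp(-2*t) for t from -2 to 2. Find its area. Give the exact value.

The difference (3*exp(2*t)) - (3*exp(-2*t)) = 3*exp(2*t) - 3*exp(-2*t) changes sign at t = 0 inside [-2, 2], so split the integral there.
∫[-2,0] (3*exp(2*t) - 3*exp(-2*t)) dt = -3*exp(4)/2 - 3*exp(-4)/2 + 3; the area of that piece is -3 + 3*exp(-4)/2 + 3*exp(4)/2.
∫[0,2] (3*exp(2*t) - 3*exp(-2*t)) dt = -3 + 3*exp(-4)/2 + 3*exp(4)/2.
Total area = (-3 + 3*exp(-4)/2 + 3*exp(4)/2) + (-3 + 3*exp(-4)/2 + 3*exp(4)/2) = -6 + 3*exp(-4) + 3*exp(4).

-6 + 3*exp(-4) + 3*exp(4)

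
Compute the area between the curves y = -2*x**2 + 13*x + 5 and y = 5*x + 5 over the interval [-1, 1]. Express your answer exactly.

The difference (-2*x**2 + 13*x + 5) - (5*x + 5) = -2*x**2 + 8*x changes sign at x = 0 inside [-1, 1], so split the integral there.
∫[-1,0] (-2*x**2 + 8*x) dx = -14/3; the area of that piece is 14/3.
∫[0,1] (-2*x**2 + 8*x) dx = 10/3.
Total area = 14/3 + 10/3 = 8.

8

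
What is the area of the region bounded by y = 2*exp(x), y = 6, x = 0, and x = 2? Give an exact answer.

The difference (2*exp(x)) - (6) = 2*exp(x) - 6 changes sign at x = log(3) inside [0, 2], so split the integral there.
∫[0,log(3)] (2*exp(x) - 6) dx = 4 - log(729); the area of that piece is -4 + log(729).
∫[log(3),2] (2*exp(x) - 6) dx = -18 + 6*log(3) + 2*exp(2).
Total area = (-4 + log(729)) + (-18 + 6*log(3) + 2*exp(2)) = -22 + 12*log(3) + 2*exp(2).

-22 + 12*log(3) + 2*exp(2)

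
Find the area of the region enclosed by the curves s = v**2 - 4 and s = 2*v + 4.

36

Both boundary curves give s as a function of v, so integrate with respect to v. Setting them equal: v**2 - 2*v - 8 = 0, i.e. (v - 4)*(v + 2) = 0, so they meet at v = -2, 4.
For v in [-2, 4], s = v**2 - 4 is on the left; area = ∫[-2,4] (-(v**2 - 2*v - 8)) dv = 36.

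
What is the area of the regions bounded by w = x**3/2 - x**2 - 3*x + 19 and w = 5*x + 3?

Set the curves equal: x**3/2 - x**2 - 3*x + 19 = 5*x + 3, so x**3/2 - x**2 - 8*x + 16 = 0, which factors as (x - 4)*(x - 2)*(x + 4)/2 = 0. The curves meet at x = -4, 2, 4.
On [-4, 2], w = x**3/2 - x**2 - 3*x + 19 is on top; that piece has area ∫[-4,2] (x**3/2 - x**2 - 8*x + 16) dx = 90.
On [2, 4], w = 5*x + 3 is on top; that piece has area ∫[2,4] (-(x**3/2 - x**2 - 8*x + 16)) dx = 14/3.
Total enclosed area = 90 + 14/3 = 284/3.

284/3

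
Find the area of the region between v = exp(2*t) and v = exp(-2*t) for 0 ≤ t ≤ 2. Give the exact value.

On [0, 2], (exp(2*t)) - (exp(-2*t)) = exp(2*t) - exp(-2*t) is ≥ 0 throughout, so the area is a single integral of |exp(2*t) - exp(-2*t)|.
∫[0,2] (exp(2*t) - exp(-2*t)) dt = -1 + exp(-4)/2 + exp(4)/2.

-1 + exp(-4)/2 + exp(4)/2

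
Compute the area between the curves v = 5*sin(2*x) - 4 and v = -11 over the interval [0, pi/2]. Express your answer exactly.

On [0, pi/2], (5*sin(2*x) - 4) - (-11) = 5*sin(2*x) + 7 is ≥ 0 throughout, so the area is a single integral of |5*sin(2*x) + 7|.
∫[0,pi/2] (5*sin(2*x) + 7) dx = 5 + 7*pi/2.

5 + 7*pi/2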